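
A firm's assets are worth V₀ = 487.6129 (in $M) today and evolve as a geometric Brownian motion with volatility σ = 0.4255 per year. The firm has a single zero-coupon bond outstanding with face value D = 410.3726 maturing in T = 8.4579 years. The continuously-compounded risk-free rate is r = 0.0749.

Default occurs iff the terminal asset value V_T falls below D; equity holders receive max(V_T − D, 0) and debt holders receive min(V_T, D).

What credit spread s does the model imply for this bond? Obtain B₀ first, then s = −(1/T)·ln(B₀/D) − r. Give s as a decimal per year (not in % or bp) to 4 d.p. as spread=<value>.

spread=0.0354

d₁ = [ln(V₀/D) + (r + σ²/2)T] / (σ√T)
   = [ln(487.6129/410.3726) + (0.0749 + 0.5·0.4255²)·8.4579] / (0.4255·√8.4579)
   = [0.172456 + 1.399149] / 1.237459 = 1.270026
d₂ = d₁ − σ√T = 1.270026 − 1.237459 = 0.032567
N(d₁) = 0.897962,  N(d₂) = 0.512990,  e^(−rT) = 0.530733
E₀ = V₀·N(d₁) − D·e^(−rT)·N(d₂)
   = 487.6129·0.897962 − 410.3726·0.530733·0.512990 = 326.129717
B₀ = V₀ − E₀ = 487.6129 − 326.129717 = 161.483183
spread = −(1/T)·ln(B₀/D) − r = −(1/8.4579)·ln(161.483183/410.3726) − 0.0749 = 0.03537141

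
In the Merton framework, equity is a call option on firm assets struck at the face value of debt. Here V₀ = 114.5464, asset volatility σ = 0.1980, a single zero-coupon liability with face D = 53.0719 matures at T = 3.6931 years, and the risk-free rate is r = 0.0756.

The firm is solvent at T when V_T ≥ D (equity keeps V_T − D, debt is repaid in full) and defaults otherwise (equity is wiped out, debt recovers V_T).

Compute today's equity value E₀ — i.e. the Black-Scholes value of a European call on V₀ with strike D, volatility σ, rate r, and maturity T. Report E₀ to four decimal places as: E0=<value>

E0=74.4258

d₁ = [ln(V₀/D) + (r + σ²/2)T] / (σ√T)
   = [ln(114.5464/53.0719) + (0.0756 + 0.5·0.1980²)·3.6931] / (0.1980·√3.6931)
   = [0.769332 + 0.351591] / 0.380505 = 2.945880
d₂ = d₁ − σ√T = 2.945880 − 0.380505 = 2.565374
N(d₁) = 0.998390,  N(d₂) = 0.994847,  e^(−rT) = 0.756390
E₀ = V₀·N(d₁) − D·e^(−rT)·N(d₂)
   = 114.5464·0.998390 − 53.0719·0.756390·0.994847 = 74.425778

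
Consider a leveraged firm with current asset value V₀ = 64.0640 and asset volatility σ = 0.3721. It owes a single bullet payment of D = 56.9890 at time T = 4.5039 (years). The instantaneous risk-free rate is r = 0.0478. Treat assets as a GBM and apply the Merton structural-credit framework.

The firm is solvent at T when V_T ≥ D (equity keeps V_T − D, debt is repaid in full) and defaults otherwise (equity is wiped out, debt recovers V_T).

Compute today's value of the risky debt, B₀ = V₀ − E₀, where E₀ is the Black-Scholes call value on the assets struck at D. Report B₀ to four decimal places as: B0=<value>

B0=36.7350

d₁ = [ln(V₀/D) + (r + σ²/2)T] / (σ√T)
   = [ln(64.0640/56.9890) + (0.0478 + 0.5·0.3721²)·4.5039] / (0.3721·√4.5039)
   = [0.117024 + 0.527088] / 0.789685 = 0.815657
d₂ = d₁ − σ√T = 0.815657 − 0.789685 = 0.025972
N(d₁) = 0.792652,  N(d₂) = 0.510360,  e^(−rT) = 0.806310
E₀ = V₀·N(d₁) − D·e^(−rT)·N(d₂)
   = 64.0640·0.792652 − 56.9890·0.806310·0.510360 = 27.328980
B₀ = V₀ − E₀ = 64.0640 − 27.328980 = 36.735020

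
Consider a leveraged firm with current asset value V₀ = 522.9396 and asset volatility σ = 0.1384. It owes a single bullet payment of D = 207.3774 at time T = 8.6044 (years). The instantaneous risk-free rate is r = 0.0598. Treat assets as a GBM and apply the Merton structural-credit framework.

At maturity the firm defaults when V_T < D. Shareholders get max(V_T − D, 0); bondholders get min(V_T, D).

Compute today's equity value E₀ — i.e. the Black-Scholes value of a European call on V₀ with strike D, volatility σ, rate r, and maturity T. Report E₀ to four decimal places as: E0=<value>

d₁ = [ln(V₀/D) + (r + σ²/2)T] / (σ√T)
   = [ln(522.9396/207.3774) + (0.0598 + 0.5·0.1384²)·8.6044] / (0.1384·√8.6044)
   = [0.924926 + 0.596950] / 0.405972 = 3.748718
d₂ = d₁ − σ√T = 3.748718 − 0.405972 = 3.342745
N(d₁) = 0.999911,  N(d₂) = 0.999585,  e^(−rT) = 0.597774
E₀ = V₀·N(d₁) − D·e^(−rT)·N(d₂)
   = 522.9396·0.999911 − 207.3774·0.597774·0.999585 = 398.979799

E0=398.9798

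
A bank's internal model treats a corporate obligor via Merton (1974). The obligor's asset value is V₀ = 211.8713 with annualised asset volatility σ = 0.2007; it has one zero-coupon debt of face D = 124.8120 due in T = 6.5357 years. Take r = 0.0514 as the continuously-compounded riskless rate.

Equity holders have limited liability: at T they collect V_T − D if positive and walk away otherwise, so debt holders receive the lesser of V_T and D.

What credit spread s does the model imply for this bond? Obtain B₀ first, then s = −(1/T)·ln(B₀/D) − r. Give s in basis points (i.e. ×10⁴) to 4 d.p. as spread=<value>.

spread=22.4966

d₁ = [ln(V₀/D) + (r + σ²/2)T] / (σ√T)
   = [ln(211.8713/124.8120) + (0.0514 + 0.5·0.2007²)·6.5357] / (0.2007·√6.5357)
   = [0.529170 + 0.467566] / 0.513090 = 1.942615
d₂ = d₁ − σ√T = 1.942615 − 0.513090 = 1.429525
N(d₁) = 0.973969,  N(d₂) = 0.923573,  e^(−rT) = 0.714670
E₀ = V₀·N(d₁) − D·e^(−rT)·N(d₂)
   = 211.8713·0.973969 − 124.8120·0.714670·0.923573 = 123.973875
B₀ = V₀ − E₀ = 211.8713 − 123.973875 = 87.897425
spread = −(1/T)·ln(B₀/D) − r = −(1/6.5357)·ln(87.897425/124.8120) − 0.0514 = 0.00224966
in basis points: 0.00224966 × 10⁴ = 22.4966 bp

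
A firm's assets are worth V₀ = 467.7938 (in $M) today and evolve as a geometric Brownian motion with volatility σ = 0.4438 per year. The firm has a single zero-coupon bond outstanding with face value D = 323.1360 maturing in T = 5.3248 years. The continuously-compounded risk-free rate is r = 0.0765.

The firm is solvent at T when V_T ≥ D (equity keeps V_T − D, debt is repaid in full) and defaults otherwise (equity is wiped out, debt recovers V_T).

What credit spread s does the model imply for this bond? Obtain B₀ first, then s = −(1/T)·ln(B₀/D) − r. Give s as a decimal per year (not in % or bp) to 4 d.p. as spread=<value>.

spread=0.0375

d₁ = [ln(V₀/D) + (r + σ²/2)T] / (σ√T)
   = [ln(467.7938/323.1360) + (0.0765 + 0.5·0.4438²)·5.3248] / (0.4438·√5.3248)
   = [0.369954 + 0.931729] / 1.024092 = 1.271061
d₂ = d₁ − σ√T = 1.271061 − 1.024092 = 0.246969
N(d₁) = 0.898147,  N(d₂) = 0.597534,  e^(−rT) = 0.665413
E₀ = V₀·N(d₁) − D·e^(−rT)·N(d₂)
   = 467.7938·0.898147 − 323.1360·0.665413·0.597534 = 291.666271
B₀ = V₀ − E₀ = 467.7938 − 291.666271 = 176.127529
spread = −(1/T)·ln(B₀/D) − r = −(1/5.3248)·ln(176.127529/323.1360) − 0.0765 = 0.03746953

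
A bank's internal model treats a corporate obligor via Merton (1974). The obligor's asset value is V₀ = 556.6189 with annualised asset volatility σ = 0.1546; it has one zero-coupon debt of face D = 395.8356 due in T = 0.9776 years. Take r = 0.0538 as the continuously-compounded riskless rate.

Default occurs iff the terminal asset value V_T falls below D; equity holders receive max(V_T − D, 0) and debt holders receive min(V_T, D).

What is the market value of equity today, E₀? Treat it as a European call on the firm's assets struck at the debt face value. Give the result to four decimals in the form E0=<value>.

d₁ = [ln(V₀/D) + (r + σ²/2)T] / (σ√T)
   = [ln(556.6189/395.8356) + (0.0538 + 0.5·0.1546²)·0.9776] / (0.1546·√0.9776)
   = [0.340882 + 0.064278] / 0.152859 = 2.650550
d₂ = d₁ − σ√T = 2.650550 − 0.152859 = 2.497692
N(d₁) = 0.995982,  N(d₂) = 0.993750,  e^(−rT) = 0.948764
E₀ = V₀·N(d₁) − D·e^(−rT)·N(d₂)
   = 556.6189·0.995982 − 395.8356·0.948764·0.993750 = 181.175007

E0=181.1750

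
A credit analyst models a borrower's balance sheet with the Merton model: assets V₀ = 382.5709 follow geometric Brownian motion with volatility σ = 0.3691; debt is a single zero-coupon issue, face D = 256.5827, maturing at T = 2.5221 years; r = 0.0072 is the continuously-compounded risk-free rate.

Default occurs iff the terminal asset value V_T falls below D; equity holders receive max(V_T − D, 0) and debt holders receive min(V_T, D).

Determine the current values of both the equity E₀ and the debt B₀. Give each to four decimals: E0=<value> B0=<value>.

E0=155.4517 B0=227.1192

d₁ = [ln(V₀/D) + (r + σ²/2)T] / (σ√T)
   = [ln(382.5709/256.5827) + (0.0072 + 0.5·0.3691²)·2.5221] / (0.3691·√2.5221)
   = [0.399463 + 0.189958] / 0.586172 = 1.005542
d₂ = d₁ − σ√T = 1.005542 − 0.586172 = 0.419370
N(d₁) = 0.842682,  N(d₂) = 0.662527,  e^(−rT) = 0.982005
E₀ = V₀·N(d₁) − D·e^(−rT)·N(d₂)
   = 382.5709·0.842682 − 256.5827·0.982005·0.662527 = 155.451704
B₀ = V₀ − E₀ = 382.5709 − 155.451704 = 227.119196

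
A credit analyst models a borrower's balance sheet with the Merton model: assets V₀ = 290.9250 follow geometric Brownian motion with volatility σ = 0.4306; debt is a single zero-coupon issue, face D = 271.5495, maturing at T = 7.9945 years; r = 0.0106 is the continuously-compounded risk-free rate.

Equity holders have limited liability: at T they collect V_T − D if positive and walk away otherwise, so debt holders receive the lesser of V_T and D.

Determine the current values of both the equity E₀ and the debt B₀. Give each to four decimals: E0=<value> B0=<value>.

E0=145.1525 B0=145.7725

d₁ = [ln(V₀/D) + (r + σ²/2)T] / (σ√T)
   = [ln(290.9250/271.5495) + (0.0106 + 0.5·0.4306²)·7.9945] / (0.4306·√7.9945)
   = [0.068921 + 0.825897] / 1.217502 = 0.734962
d₂ = d₁ − σ√T = 0.734962 − 1.217502 = -0.482539
N(d₁) = 0.768819,  N(d₂) = 0.314711,  e^(−rT) = 0.918750
E₀ = V₀·N(d₁) − D·e^(−rT)·N(d₂)
   = 290.9250·0.768819 − 271.5495·0.918750·0.314711 = 145.152541
B₀ = V₀ − E₀ = 290.9250 − 145.152541 = 145.772459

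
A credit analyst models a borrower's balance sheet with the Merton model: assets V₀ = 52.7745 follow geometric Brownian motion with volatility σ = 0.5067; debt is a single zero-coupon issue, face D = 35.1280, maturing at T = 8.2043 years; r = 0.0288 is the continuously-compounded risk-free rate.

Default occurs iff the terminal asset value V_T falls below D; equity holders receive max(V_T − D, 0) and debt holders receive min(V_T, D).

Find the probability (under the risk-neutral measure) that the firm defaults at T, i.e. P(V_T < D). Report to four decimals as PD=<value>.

d₁ = [ln(V₀/D) + (r + σ²/2)T] / (σ√T)
   = [ln(52.7745/35.1280) + (0.0288 + 0.5·0.5067²)·8.2043] / (0.5067·√8.2043)
   = [0.407030 + 1.289490] / 1.451348 = 1.168926
d₂ = d₁ − σ√T = 1.168926 − 1.451348 = -0.282422
risk-neutral PD = N(−d₂) = N(0.282422) = 0.611190

PD=0.6112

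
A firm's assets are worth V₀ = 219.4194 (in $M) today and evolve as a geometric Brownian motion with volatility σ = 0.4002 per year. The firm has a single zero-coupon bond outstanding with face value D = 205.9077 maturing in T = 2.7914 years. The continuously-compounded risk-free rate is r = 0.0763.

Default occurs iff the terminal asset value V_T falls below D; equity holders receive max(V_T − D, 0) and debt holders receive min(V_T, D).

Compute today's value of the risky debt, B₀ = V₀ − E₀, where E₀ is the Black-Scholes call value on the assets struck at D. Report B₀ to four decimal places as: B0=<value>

B0=138.3262

d₁ = [ln(V₀/D) + (r + σ²/2)T] / (σ√T)
   = [ln(219.4194/205.9077) + (0.0763 + 0.5·0.4002²)·2.7914] / (0.4002·√2.7914)
   = [0.063557 + 0.436519] / 0.668633 = 0.747908
d₂ = d₁ − σ√T = 0.747908 − 0.668633 = 0.079274
N(d₁) = 0.772742,  N(d₂) = 0.531593,  e^(−rT) = 0.808169
E₀ = V₀·N(d₁) − D·e^(−rT)·N(d₂)
   = 219.4194·0.772742 − 205.9077·0.808169·0.531593 = 81.093179
B₀ = V₀ − E₀ = 219.4194 − 81.093179 = 138.326221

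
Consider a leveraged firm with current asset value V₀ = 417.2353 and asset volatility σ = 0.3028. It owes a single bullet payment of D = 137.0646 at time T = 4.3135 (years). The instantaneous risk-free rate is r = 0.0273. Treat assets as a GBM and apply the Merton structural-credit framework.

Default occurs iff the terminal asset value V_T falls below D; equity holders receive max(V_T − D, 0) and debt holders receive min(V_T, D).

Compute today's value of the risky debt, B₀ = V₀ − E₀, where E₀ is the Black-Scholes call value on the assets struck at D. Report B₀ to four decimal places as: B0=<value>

B0=120.5407

d₁ = [ln(V₀/D) + (r + σ²/2)T] / (σ√T)
   = [ln(417.2353/137.0646) + (0.0273 + 0.5·0.3028²)·4.3135] / (0.3028·√4.3135)
   = [1.113198 + 0.315506] / 0.628884 = 2.271808
d₂ = d₁ − σ√T = 2.271808 − 0.628884 = 1.642923
N(d₁) = 0.988451,  N(d₂) = 0.949801,  e^(−rT) = 0.888911
E₀ = V₀·N(d₁) − D·e^(−rT)·N(d₂)
   = 417.2353·0.988451 − 137.0646·0.888911·0.949801 = 296.694643
B₀ = V₀ − E₀ = 417.2353 − 296.694643 = 120.540657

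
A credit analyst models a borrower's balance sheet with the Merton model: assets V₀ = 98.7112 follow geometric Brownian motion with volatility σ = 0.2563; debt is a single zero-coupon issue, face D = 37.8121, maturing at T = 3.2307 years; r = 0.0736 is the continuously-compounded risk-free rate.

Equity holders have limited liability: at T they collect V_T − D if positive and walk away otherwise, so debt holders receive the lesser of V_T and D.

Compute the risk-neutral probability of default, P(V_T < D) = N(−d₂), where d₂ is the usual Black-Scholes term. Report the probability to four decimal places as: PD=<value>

d₁ = [ln(V₀/D) + (r + σ²/2)T] / (σ√T)
   = [ln(98.7112/37.8121) + (0.0736 + 0.5·0.2563²)·3.2307] / (0.2563·√3.2307)
   = [0.959569 + 0.343891] / 0.460677 = 2.829443
d₂ = d₁ − σ√T = 2.829443 − 0.460677 = 2.368766
risk-neutral PD = N(−d₂) = N(-2.368766) = 0.008924

PD=0.0089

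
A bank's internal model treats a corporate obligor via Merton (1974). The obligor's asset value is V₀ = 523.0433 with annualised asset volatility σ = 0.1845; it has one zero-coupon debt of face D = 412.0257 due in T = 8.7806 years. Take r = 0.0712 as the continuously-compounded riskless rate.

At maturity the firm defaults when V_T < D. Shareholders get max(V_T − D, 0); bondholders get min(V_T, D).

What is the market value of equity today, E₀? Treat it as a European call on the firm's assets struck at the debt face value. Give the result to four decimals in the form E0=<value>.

d₁ = [ln(V₀/D) + (r + σ²/2)T] / (σ√T)
   = [ln(523.0433/412.0257) + (0.0712 + 0.5·0.1845²)·8.7806] / (0.1845·√8.7806)
   = [0.238579 + 0.774626] / 0.546712 = 1.853269
d₂ = d₁ − σ√T = 1.853269 − 0.546712 = 1.306557
N(d₁) = 0.968078,  N(d₂) = 0.904318,  e^(−rT) = 0.535166
E₀ = V₀·N(d₁) − D·e^(−rT)·N(d₂)
   = 523.0433·0.968078 − 412.0257·0.535166·0.904318 = 306.942691

E0=306.9427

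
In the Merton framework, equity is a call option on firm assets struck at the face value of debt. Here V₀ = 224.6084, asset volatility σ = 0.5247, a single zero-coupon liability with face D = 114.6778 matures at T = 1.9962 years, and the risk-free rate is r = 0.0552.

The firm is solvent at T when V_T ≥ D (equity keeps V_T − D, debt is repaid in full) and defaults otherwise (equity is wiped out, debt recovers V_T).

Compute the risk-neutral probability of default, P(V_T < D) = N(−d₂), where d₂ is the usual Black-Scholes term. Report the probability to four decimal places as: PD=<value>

d₁ = [ln(V₀/D) + (r + σ²/2)T] / (σ√T)
   = [ln(224.6084/114.6778) + (0.0552 + 0.5·0.5247²)·1.9962] / (0.5247·√1.9962)
   = [0.672232 + 0.384977] / 0.741333 = 1.426093
d₂ = d₁ − σ√T = 1.426093 − 0.741333 = 0.684760
risk-neutral PD = N(−d₂) = N(-0.684760) = 0.246748

PD=0.2467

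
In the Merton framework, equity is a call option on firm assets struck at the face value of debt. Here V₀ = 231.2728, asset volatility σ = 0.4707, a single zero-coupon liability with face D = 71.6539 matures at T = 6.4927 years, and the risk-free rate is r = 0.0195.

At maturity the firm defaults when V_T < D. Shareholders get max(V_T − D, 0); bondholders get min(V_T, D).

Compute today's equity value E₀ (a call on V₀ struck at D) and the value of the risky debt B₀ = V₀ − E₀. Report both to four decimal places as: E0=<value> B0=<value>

d₁ = [ln(V₀/D) + (r + σ²/2)T] / (σ√T)
   = [ln(231.2728/71.6539) + (0.0195 + 0.5·0.4707²)·6.4927] / (0.4707·√6.4927)
   = [1.171750 + 0.845864] / 1.199380 = 1.682214
d₂ = d₁ − σ√T = 1.682214 − 1.199380 = 0.482834
N(d₁) = 0.953736,  N(d₂) = 0.685393,  e^(−rT) = 0.881079
E₀ = V₀·N(d₁) − D·e^(−rT)·N(d₂)
   = 231.2728·0.953736 − 71.6539·0.881079·0.685393 = 177.302505
B₀ = V₀ − E₀ = 231.2728 − 177.302505 = 53.970295

E0=177.3025 B0=53.9703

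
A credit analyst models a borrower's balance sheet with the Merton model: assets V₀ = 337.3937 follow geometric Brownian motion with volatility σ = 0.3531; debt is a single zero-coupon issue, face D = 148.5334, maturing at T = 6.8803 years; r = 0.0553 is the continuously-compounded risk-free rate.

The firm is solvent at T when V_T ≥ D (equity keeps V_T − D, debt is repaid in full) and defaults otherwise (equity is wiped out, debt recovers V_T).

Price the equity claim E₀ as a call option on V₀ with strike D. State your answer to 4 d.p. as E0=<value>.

d₁ = [ln(V₀/D) + (r + σ²/2)T] / (σ√T)
   = [ln(337.3937/148.5334) + (0.0553 + 0.5·0.3531²)·6.8803] / (0.3531·√6.8803)
   = [0.820441 + 0.809397] / 0.926193 = 1.759718
d₂ = d₁ − σ√T = 1.759718 − 0.926193 = 0.833525
N(d₁) = 0.960772,  N(d₂) = 0.797726,  e^(−rT) = 0.683533
E₀ = V₀·N(d₁) − D·e^(−rT)·N(d₂)
   = 337.3937·0.960772 − 148.5334·0.683533·0.797726 = 243.167421

E0=243.1674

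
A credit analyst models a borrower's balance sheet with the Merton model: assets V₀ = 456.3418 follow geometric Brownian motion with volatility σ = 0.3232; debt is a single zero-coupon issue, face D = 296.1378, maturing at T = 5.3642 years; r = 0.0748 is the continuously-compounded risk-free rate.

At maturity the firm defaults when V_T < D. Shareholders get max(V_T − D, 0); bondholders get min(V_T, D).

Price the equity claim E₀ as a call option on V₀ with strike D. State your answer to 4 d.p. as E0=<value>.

E0=272.4425

d₁ = [ln(V₀/D) + (r + σ²/2)T] / (σ√T)
   = [ln(456.3418/296.1378) + (0.0748 + 0.5·0.3232²)·5.3642] / (0.3232·√5.3642)
   = [0.432417 + 0.681410] / 0.748555 = 1.487969
d₂ = d₁ − σ√T = 1.487969 − 0.748555 = 0.739414
N(d₁) = 0.931620,  N(d₂) = 0.770172,  e^(−rT) = 0.669488
E₀ = V₀·N(d₁) − D·e^(−rT)·N(d₂)
   = 456.3418·0.931620 − 296.1378·0.669488·0.770172 = 272.442513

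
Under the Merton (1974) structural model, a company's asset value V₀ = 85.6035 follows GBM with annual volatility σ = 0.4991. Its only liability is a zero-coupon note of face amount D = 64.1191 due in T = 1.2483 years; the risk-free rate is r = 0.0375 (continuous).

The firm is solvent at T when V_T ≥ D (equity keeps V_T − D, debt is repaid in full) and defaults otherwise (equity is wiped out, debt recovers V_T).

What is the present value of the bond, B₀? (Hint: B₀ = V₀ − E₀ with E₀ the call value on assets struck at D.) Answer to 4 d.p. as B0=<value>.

B0=54.5440

d₁ = [ln(V₀/D) + (r + σ²/2)T] / (σ√T)
   = [ln(85.6035/64.1191) + (0.0375 + 0.5·0.4991²)·1.2483] / (0.4991·√1.2483)
   = [0.288984 + 0.202288] / 0.557631 = 0.880997
d₂ = d₁ − σ√T = 0.880997 − 0.557631 = 0.323366
N(d₁) = 0.810840,  N(d₂) = 0.626791,  e^(−rT) = 0.954267
E₀ = V₀·N(d₁) − D·e^(−rT)·N(d₂)
   = 85.6035·0.810840 − 64.1191·0.954267·0.626791 = 31.059454
B₀ = V₀ − E₀ = 85.6035 − 31.059454 = 54.544046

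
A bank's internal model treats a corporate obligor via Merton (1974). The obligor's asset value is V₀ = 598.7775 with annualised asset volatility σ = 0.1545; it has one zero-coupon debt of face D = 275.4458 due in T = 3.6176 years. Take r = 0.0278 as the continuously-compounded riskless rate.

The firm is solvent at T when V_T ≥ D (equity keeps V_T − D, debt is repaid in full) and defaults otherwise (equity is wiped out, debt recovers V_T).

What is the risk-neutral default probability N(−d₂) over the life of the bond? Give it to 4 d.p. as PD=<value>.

d₁ = [ln(V₀/D) + (r + σ²/2)T] / (σ√T)
   = [ln(598.7775/275.4458) + (0.0278 + 0.5·0.1545²)·3.6176] / (0.1545·√3.6176)
   = [0.776499 + 0.143746] / 0.293859 = 3.131589
d₂ = d₁ − σ√T = 3.131589 − 0.293859 = 2.837730
risk-neutral PD = N(−d₂) = N(-2.837730) = 0.002272

PD=0.0023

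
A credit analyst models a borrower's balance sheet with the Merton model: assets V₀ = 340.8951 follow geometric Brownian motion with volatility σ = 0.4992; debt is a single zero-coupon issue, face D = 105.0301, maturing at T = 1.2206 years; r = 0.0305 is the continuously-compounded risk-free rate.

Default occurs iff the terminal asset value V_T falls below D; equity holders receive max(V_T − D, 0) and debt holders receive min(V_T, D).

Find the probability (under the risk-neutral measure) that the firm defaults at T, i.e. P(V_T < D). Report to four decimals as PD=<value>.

PD=0.0270

d₁ = [ln(V₀/D) + (r + σ²/2)T] / (σ√T)
   = [ln(340.8951/105.0301) + (0.0305 + 0.5·0.4992²)·1.2206] / (0.4992·√1.2206)
   = [1.177328 + 0.189315] / 0.551520 = 2.477958
d₂ = d₁ − σ√T = 2.477958 − 0.551520 = 1.926438
risk-neutral PD = N(−d₂) = N(-1.926438) = 0.027025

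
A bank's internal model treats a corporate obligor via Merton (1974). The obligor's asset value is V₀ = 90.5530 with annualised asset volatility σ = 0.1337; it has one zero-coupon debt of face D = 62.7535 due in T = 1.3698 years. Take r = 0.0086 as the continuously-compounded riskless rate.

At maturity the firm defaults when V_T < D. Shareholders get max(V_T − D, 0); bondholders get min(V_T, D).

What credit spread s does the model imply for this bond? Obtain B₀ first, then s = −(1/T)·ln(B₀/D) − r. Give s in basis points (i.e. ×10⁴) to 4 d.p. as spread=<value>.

spread=3.5393

d₁ = [ln(V₀/D) + (r + σ²/2)T] / (σ√T)
   = [ln(90.5530/62.7535) + (0.0086 + 0.5·0.1337²)·1.3698] / (0.1337·√1.3698)
   = [0.366721 + 0.024023] / 0.156480 = 2.497081
d₂ = d₁ − σ√T = 2.497081 − 0.156480 = 2.340601
N(d₁) = 0.993739,  N(d₂) = 0.990374,  e^(−rT) = 0.988289
E₀ = V₀·N(d₁) − D·e^(−rT)·N(d₂)
   = 90.5530·0.993739 − 62.7535·0.988289·0.990374 = 28.564477
B₀ = V₀ − E₀ = 90.5530 − 28.564477 = 61.988523
spread = −(1/T)·ln(B₀/D) − r = −(1/1.3698)·ln(61.988523/62.7535) − 0.0086 = 0.00035393
in basis points: 0.00035393 × 10⁴ = 3.5393 bp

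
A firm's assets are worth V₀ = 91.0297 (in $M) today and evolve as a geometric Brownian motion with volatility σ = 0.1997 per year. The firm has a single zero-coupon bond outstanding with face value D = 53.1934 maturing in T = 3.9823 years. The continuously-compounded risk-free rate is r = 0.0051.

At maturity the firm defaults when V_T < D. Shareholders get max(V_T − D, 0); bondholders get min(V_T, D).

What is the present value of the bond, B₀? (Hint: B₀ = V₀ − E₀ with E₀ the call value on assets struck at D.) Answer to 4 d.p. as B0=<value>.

d₁ = [ln(V₀/D) + (r + σ²/2)T] / (σ√T)
   = [ln(91.0297/53.1934) + (0.0051 + 0.5·0.1997²)·3.9823] / (0.1997·√3.9823)
   = [0.537251 + 0.099717] / 0.398515 = 1.598354
d₂ = d₁ − σ√T = 1.598354 − 0.398515 = 1.199838
N(d₁) = 0.945018,  N(d₂) = 0.884899,  e^(−rT) = 0.979895
E₀ = V₀·N(d₁) − D·e^(−rT)·N(d₂)
   = 91.0297·0.945018 − 53.1934·0.979895·0.884899 = 39.900261
B₀ = V₀ − E₀ = 91.0297 − 39.900261 = 51.129439

B0=51.1294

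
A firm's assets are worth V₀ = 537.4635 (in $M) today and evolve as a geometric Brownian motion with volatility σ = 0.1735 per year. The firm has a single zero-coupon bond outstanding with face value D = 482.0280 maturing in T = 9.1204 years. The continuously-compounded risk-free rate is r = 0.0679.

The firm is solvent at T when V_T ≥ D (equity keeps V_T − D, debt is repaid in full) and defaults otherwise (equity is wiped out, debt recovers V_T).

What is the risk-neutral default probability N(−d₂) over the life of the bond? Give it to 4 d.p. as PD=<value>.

d₁ = [ln(V₀/D) + (r + σ²/2)T] / (σ√T)
   = [ln(537.4635/482.0280) + (0.0679 + 0.5·0.1735²)·9.1204] / (0.1735·√9.1204)
   = [0.108859 + 0.756547] / 0.523970 = 1.651633
d₂ = d₁ − σ√T = 1.651633 − 0.523970 = 1.127663
risk-neutral PD = N(−d₂) = N(-1.127663) = 0.129731

PD=0.1297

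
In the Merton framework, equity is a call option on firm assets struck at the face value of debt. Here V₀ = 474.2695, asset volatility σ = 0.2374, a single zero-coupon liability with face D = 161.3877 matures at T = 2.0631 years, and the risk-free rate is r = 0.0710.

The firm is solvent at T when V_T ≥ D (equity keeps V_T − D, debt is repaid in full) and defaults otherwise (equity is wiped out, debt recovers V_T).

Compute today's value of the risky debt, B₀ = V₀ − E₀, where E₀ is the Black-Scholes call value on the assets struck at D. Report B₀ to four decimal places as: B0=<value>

B0=139.3940

d₁ = [ln(V₀/D) + (r + σ²/2)T] / (σ√T)
   = [ln(474.2695/161.3877) + (0.0710 + 0.5·0.2374²)·2.0631] / (0.2374·√2.0631)
   = [1.077966 + 0.204617] / 0.340989 = 3.761358
d₂ = d₁ − σ√T = 3.761358 − 0.340989 = 3.420369
N(d₁) = 0.999916,  N(d₂) = 0.999687,  e^(−rT) = 0.863743
E₀ = V₀·N(d₁) − D·e^(−rT)·N(d₂)
   = 474.2695·0.999916 − 161.3877·0.863743·0.999687 = 334.875529
B₀ = V₀ − E₀ = 474.2695 − 334.875529 = 139.393971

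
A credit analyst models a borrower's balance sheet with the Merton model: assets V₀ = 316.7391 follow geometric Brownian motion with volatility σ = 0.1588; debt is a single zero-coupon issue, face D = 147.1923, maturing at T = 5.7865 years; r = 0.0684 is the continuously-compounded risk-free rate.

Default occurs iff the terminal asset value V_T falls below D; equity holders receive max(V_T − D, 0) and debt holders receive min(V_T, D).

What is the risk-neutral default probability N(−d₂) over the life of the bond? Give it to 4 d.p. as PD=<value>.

d₁ = [ln(V₀/D) + (r + σ²/2)T] / (σ√T)
   = [ln(316.7391/147.1923) + (0.0684 + 0.5·0.1588²)·5.7865] / (0.1588·√5.7865)
   = [0.766339 + 0.468757] / 0.381996 = 3.233271
d₂ = d₁ − σ√T = 3.233271 − 0.381996 = 2.851275
risk-neutral PD = N(−d₂) = N(-2.851275) = 0.002177

PD=0.0022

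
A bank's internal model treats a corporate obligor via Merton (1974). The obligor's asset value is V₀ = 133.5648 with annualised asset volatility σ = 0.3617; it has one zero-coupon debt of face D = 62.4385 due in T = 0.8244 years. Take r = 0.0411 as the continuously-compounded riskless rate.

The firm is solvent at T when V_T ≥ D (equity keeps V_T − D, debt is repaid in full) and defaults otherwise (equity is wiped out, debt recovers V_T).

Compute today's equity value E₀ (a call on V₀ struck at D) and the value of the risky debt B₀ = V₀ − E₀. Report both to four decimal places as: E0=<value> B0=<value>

d₁ = [ln(V₀/D) + (r + σ²/2)T] / (σ√T)
   = [ln(133.5648/62.4385) + (0.0411 + 0.5·0.3617²)·0.8244] / (0.3617·√0.8244)
   = [0.760405 + 0.087810] / 0.328411 = 2.582784
d₂ = d₁ − σ√T = 2.582784 − 0.328411 = 2.254373
N(d₁) = 0.995100,  N(d₂) = 0.987914,  e^(−rT) = 0.966685
E₀ = V₀·N(d₁) − D·e^(−rT)·N(d₂)
   = 133.5648·0.995100 − 62.4385·0.966685·0.987914 = 73.281454
B₀ = V₀ − E₀ = 133.5648 − 73.281454 = 60.283346

E0=73.2815 B0=60.2833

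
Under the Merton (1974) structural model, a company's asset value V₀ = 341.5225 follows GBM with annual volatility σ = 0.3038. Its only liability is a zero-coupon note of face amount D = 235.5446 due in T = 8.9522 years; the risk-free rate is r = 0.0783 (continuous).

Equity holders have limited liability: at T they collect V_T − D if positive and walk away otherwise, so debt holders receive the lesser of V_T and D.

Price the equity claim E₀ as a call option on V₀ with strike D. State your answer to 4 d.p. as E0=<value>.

E0=234.5745

d₁ = [ln(V₀/D) + (r + σ²/2)T] / (σ√T)
   = [ln(341.5225/235.5446) + (0.0783 + 0.5·0.3038²)·8.9522] / (0.3038·√8.9522)
   = [0.371513 + 1.114076] / 0.908977 = 1.634354
d₂ = d₁ − σ√T = 1.634354 − 0.908977 = 0.725378
N(d₁) = 0.948908,  N(d₂) = 0.765890,  e^(−rT) = 0.496110
E₀ = V₀·N(d₁) − D·e^(−rT)·N(d₂)
   = 341.5225·0.948908 − 235.5446·0.496110·0.765890 = 234.574471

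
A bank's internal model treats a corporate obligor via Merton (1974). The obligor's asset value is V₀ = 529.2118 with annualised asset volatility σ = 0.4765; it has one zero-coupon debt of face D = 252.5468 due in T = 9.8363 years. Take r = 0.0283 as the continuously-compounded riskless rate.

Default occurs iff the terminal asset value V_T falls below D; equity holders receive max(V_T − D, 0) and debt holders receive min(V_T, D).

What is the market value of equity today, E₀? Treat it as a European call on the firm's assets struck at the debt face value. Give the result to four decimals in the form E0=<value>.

E0=398.1223

d₁ = [ln(V₀/D) + (r + σ²/2)T] / (σ√T)
   = [ln(529.2118/252.5468) + (0.0283 + 0.5·0.4765²)·9.8363] / (0.4765·√9.8363)
   = [0.739792 + 1.395044] / 1.494441 = 1.428518
d₂ = d₁ − σ√T = 1.428518 − 1.494441 = -0.065923
N(d₁) = 0.923429,  N(d₂) = 0.473720,  e^(−rT) = 0.757019
E₀ = V₀·N(d₁) − D·e^(−rT)·N(d₂)
   = 529.2118·0.923429 − 252.5468·0.757019·0.473720 = 398.122346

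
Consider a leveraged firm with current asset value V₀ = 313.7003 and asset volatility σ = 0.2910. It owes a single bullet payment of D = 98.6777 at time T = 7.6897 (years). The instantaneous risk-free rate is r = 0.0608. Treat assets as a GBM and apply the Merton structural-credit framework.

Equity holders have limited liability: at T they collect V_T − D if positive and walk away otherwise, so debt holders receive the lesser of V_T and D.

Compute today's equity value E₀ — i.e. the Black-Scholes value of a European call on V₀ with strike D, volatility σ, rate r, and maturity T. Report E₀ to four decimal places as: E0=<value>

d₁ = [ln(V₀/D) + (r + σ²/2)T] / (σ√T)
   = [ln(313.7003/98.6777) + (0.0608 + 0.5·0.2910²)·7.6897] / (0.2910·√7.6897)
   = [1.156579 + 0.793120] / 0.806952 = 2.416127
d₂ = d₁ − σ√T = 2.416127 − 0.806952 = 1.609175
N(d₁) = 0.992157,  N(d₂) = 0.946211,  e^(−rT) = 0.626546
E₀ = V₀·N(d₁) − D·e^(−rT)·N(d₂)
   = 313.7003·0.992157 − 98.6777·0.626546·0.946211 = 252.739345

E0=252.7393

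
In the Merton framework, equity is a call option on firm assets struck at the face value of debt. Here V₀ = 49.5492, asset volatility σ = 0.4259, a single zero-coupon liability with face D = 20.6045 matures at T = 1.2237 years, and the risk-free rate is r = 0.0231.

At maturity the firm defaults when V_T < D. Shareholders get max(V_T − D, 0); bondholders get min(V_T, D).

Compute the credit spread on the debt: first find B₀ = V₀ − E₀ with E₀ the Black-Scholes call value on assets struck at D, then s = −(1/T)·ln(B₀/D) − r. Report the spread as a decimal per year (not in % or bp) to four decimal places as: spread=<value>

d₁ = [ln(V₀/D) + (r + σ²/2)T] / (σ√T)
   = [ln(49.5492/20.6045) + (0.0231 + 0.5·0.4259²)·1.2237] / (0.4259·√1.2237)
   = [0.877457 + 0.139251] / 0.471135 = 2.157999
d₂ = d₁ − σ√T = 2.157999 − 0.471135 = 1.686864
N(d₁) = 0.984536,  N(d₂) = 0.954185,  e^(−rT) = 0.972128
E₀ = V₀·N(d₁) − D·e^(−rT)·N(d₂)
   = 49.5492·0.984536 − 20.6045·0.972128·0.954185 = 29.670434
B₀ = V₀ − E₀ = 49.5492 − 29.670434 = 19.878766
spread = −(1/T)·ln(B₀/D) − r = −(1/1.2237)·ln(19.878766/20.6045) − 0.0231 = 0.00620244

spread=0.0062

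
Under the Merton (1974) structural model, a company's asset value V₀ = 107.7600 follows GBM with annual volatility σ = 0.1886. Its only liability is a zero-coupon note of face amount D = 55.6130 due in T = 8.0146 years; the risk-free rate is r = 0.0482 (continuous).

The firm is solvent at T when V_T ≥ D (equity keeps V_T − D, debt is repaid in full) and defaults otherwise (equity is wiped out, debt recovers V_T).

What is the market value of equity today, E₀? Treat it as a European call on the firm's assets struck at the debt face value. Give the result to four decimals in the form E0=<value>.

E0=70.2784

d₁ = [ln(V₀/D) + (r + σ²/2)T] / (σ√T)
   = [ln(107.7600/55.6130) + (0.0482 + 0.5·0.1886²)·8.0146] / (0.1886·√8.0146)
   = [0.661490 + 0.528843] / 0.533928 = 2.229389
d₂ = d₁ − σ√T = 2.229389 − 0.533928 = 1.695461
N(d₁) = 0.987106,  N(d₂) = 0.955006,  e^(−rT) = 0.679564
E₀ = V₀·N(d₁) − D·e^(−rT)·N(d₂)
   = 107.7600·0.987106 − 55.6130·0.679564·0.955006 = 70.278382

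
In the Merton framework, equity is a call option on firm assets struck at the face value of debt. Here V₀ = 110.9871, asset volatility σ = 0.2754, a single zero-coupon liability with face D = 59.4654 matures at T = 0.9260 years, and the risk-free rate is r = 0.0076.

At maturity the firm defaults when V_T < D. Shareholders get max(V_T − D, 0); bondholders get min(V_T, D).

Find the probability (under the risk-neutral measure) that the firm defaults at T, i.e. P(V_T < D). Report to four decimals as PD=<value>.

PD=0.0123

d₁ = [ln(V₀/D) + (r + σ²/2)T] / (σ√T)
   = [ln(110.9871/59.4654) + (0.0076 + 0.5·0.2754²)·0.9260] / (0.2754·√0.9260)
   = [0.624019 + 0.042154] / 0.265014 = 2.513725
d₂ = d₁ − σ√T = 2.513725 − 0.265014 = 2.248711
risk-neutral PD = N(−d₂) = N(-2.248711) = 0.012265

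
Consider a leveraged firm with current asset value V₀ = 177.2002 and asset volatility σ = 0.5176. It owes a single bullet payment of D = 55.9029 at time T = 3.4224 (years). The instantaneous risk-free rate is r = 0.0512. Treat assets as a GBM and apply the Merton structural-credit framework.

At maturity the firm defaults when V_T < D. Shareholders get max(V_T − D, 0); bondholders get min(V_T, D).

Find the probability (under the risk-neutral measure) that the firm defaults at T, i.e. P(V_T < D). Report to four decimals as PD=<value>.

d₁ = [ln(V₀/D) + (r + σ²/2)T] / (σ√T)
   = [ln(177.2002/55.9029) + (0.0512 + 0.5·0.5176²)·3.4224] / (0.5176·√3.4224)
   = [1.153664 + 0.633674] / 0.957546 = 1.866582
d₂ = d₁ − σ√T = 1.866582 − 0.957546 = 0.909036
risk-neutral PD = N(−d₂) = N(-0.909036) = 0.181666

PD=0.1817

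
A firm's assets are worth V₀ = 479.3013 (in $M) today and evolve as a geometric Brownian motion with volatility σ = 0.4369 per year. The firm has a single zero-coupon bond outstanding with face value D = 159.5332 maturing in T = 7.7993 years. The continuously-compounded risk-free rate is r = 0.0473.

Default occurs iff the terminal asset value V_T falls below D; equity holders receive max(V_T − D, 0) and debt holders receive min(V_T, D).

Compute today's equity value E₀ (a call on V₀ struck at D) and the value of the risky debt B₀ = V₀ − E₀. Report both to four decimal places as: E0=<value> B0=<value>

E0=382.7679 B0=96.5334

d₁ = [ln(V₀/D) + (r + σ²/2)T] / (σ√T)
   = [ln(479.3013/159.5332) + (0.0473 + 0.5·0.4369²)·7.7993] / (0.4369·√7.7993)
   = [1.100077 + 1.113278] / 1.220141 = 1.814017
d₂ = d₁ − σ√T = 1.814017 − 1.220141 = 0.593876
N(d₁) = 0.965162,  N(d₂) = 0.723703,  e^(−rT) = 0.691490
E₀ = V₀·N(d₁) − D·e^(−rT)·N(d₂)
   = 479.3013·0.965162 − 159.5332·0.691490·0.723703 = 382.767940
B₀ = V₀ − E₀ = 479.3013 − 382.767940 = 96.533360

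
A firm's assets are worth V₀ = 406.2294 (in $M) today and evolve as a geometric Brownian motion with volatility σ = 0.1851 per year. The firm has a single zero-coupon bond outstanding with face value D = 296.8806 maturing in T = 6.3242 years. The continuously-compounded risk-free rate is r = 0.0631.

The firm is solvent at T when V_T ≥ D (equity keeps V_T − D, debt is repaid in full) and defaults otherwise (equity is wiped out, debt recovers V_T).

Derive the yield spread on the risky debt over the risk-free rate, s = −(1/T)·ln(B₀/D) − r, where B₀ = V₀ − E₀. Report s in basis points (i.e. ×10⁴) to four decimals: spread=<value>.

d₁ = [ln(V₀/D) + (r + σ²/2)T] / (σ√T)
   = [ln(406.2294/296.8806) + (0.0631 + 0.5·0.1851²)·6.3242] / (0.1851·√6.3242)
   = [0.313588 + 0.507397] / 0.465489 = 1.763705
d₂ = d₁ − σ√T = 1.763705 − 0.465489 = 1.298216
N(d₁) = 0.961109,  N(d₂) = 0.902893,  e^(−rT) = 0.670952
E₀ = V₀·N(d₁) − D·e^(−rT)·N(d₂)
   = 406.2294·0.961109 − 296.8806·0.670952·0.902893 = 210.580955
B₀ = V₀ − E₀ = 406.2294 − 210.580955 = 195.648445
spread = −(1/T)·ln(B₀/D) − r = −(1/6.3242)·ln(195.648445/296.8806) − 0.0631 = 0.00283888
in basis points: 0.00283888 × 10⁴ = 28.3888 bp

spread=28.3888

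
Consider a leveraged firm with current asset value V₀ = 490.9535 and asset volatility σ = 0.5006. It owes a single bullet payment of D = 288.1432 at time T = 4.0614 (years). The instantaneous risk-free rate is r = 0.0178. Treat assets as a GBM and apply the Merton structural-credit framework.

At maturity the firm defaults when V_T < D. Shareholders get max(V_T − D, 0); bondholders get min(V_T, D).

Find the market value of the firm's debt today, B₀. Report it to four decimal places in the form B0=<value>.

d₁ = [ln(V₀/D) + (r + σ²/2)T] / (σ√T)
   = [ln(490.9535/288.1432) + (0.0178 + 0.5·0.5006²)·4.0614] / (0.5006·√4.0614)
   = [0.532892 + 0.581187] / 1.008855 = 1.104300
d₂ = d₁ − σ√T = 1.104300 − 1.008855 = 0.095445
N(d₁) = 0.865269,  N(d₂) = 0.538019,  e^(−rT) = 0.930258
E₀ = V₀·N(d₁) − D·e^(−rT)·N(d₂)
   = 490.9535·0.865269 − 288.1432·0.930258·0.538019 = 280.591790
B₀ = V₀ − E₀ = 490.9535 − 280.591790 = 210.361710

B0=210.3617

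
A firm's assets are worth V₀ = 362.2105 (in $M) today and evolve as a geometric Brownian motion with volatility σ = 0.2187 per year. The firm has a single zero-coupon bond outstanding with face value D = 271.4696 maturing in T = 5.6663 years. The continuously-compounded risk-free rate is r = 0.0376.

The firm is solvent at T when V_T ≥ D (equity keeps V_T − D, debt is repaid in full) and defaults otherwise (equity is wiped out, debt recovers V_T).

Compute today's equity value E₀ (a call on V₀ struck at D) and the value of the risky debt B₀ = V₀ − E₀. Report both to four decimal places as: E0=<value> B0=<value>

E0=155.6651 B0=206.5454

d₁ = [ln(V₀/D) + (r + σ²/2)T] / (σ√T)
   = [ln(362.2105/271.4696) + (0.0376 + 0.5·0.2187²)·5.6663] / (0.2187·√5.6663)
   = [0.288375 + 0.348562] / 0.520593 = 1.223483
d₂ = d₁ − σ√T = 1.223483 − 0.520593 = 0.702890
N(d₁) = 0.889426,  N(d₂) = 0.758938,  e^(−rT) = 0.808113
E₀ = V₀·N(d₁) − D·e^(−rT)·N(d₂)
   = 362.2105·0.889426 − 271.4696·0.808113·0.758938 = 155.665143
B₀ = V₀ − E₀ = 362.2105 − 155.665143 = 206.545357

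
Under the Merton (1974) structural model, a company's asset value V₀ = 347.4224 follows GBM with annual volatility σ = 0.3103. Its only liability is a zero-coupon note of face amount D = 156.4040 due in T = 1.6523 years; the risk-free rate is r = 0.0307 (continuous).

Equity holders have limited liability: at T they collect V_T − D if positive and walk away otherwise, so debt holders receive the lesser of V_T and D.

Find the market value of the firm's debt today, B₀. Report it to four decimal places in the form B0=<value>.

d₁ = [ln(V₀/D) + (r + σ²/2)T] / (σ√T)
   = [ln(347.4224/156.4040) + (0.0307 + 0.5·0.3103²)·1.6523] / (0.3103·√1.6523)
   = [0.798099 + 0.130272] / 0.398865 = 2.327531
d₂ = d₁ − σ√T = 2.327531 − 0.398865 = 1.928666
N(d₁) = 0.990031,  N(d₂) = 0.973114,  e^(−rT) = 0.950539
E₀ = V₀·N(d₁) − D·e^(−rT)·N(d₂)
   = 347.4224·0.990031 − 156.4040·0.950539·0.973114 = 199.288064
B₀ = V₀ − E₀ = 347.4224 − 199.288064 = 148.134336

B0=148.1343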